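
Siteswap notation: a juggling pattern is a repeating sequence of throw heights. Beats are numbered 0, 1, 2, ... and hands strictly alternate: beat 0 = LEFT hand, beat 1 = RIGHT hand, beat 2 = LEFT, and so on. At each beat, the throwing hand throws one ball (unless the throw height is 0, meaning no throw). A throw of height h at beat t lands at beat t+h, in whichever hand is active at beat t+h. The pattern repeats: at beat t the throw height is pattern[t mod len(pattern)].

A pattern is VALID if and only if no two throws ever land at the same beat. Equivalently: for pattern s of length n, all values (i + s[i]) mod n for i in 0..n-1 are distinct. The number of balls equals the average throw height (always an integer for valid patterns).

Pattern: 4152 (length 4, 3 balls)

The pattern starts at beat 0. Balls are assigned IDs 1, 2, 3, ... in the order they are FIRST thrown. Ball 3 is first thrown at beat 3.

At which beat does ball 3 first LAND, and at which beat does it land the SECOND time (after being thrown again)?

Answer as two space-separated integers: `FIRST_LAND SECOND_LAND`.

Answer: 5 6

Derivation:
Beat 0 (L): throw ball1 h=4 -> lands@4:L; in-air after throw: [b1@4:L]
Beat 1 (R): throw ball2 h=1 -> lands@2:L; in-air after throw: [b2@2:L b1@4:L]
Beat 2 (L): throw ball2 h=5 -> lands@7:R; in-air after throw: [b1@4:L b2@7:R]
Beat 3 (R): throw ball3 h=2 -> lands@5:R; in-air after throw: [b1@4:L b3@5:R b2@7:R]
Beat 4 (L): throw ball1 h=4 -> lands@8:L; in-air after throw: [b3@5:R b2@7:R b1@8:L]
Beat 5 (R): throw ball3 h=1 -> lands@6:L; in-air after throw: [b3@6:L b2@7:R b1@8:L]
Beat 6 (L): throw ball3 h=5 -> lands@11:R; in-air after throw: [b2@7:R b1@8:L b3@11:R]
Ball 3: thrown@3 h=2 -> first land @5; rethrown@5 h=1 -> second land @6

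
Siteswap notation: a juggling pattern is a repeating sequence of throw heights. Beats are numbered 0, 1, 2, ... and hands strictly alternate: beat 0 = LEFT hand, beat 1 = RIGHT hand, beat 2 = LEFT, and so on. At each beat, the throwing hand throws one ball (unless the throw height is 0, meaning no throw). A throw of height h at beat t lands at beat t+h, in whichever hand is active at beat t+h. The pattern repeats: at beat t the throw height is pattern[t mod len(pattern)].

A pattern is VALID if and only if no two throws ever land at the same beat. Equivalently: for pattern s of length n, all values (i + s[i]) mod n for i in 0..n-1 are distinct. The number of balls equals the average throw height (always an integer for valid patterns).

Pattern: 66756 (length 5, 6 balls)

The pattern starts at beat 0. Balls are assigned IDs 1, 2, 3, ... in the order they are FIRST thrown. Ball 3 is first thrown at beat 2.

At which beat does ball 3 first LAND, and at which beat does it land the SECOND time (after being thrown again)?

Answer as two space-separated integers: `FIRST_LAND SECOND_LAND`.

Answer: 9 15

Derivation:
Beat 0 (L): throw ball1 h=6 -> lands@6:L; in-air after throw: [b1@6:L]
Beat 1 (R): throw ball2 h=6 -> lands@7:R; in-air after throw: [b1@6:L b2@7:R]
Beat 2 (L): throw ball3 h=7 -> lands@9:R; in-air after throw: [b1@6:L b2@7:R b3@9:R]
Beat 3 (R): throw ball4 h=5 -> lands@8:L; in-air after throw: [b1@6:L b2@7:R b4@8:L b3@9:R]
Beat 4 (L): throw ball5 h=6 -> lands@10:L; in-air after throw: [b1@6:L b2@7:R b4@8:L b3@9:R b5@10:L]
Beat 5 (R): throw ball6 h=6 -> lands@11:R; in-air after throw: [b1@6:L b2@7:R b4@8:L b3@9:R b5@10:L b6@11:R]
Beat 6 (L): throw ball1 h=6 -> lands@12:L; in-air after throw: [b2@7:R b4@8:L b3@9:R b5@10:L b6@11:R b1@12:L]
Beat 7 (R): throw ball2 h=7 -> lands@14:L; in-air after throw: [b4@8:L b3@9:R b5@10:L b6@11:R b1@12:L b2@14:L]
Beat 8 (L): throw ball4 h=5 -> lands@13:R; in-air after throw: [b3@9:R b5@10:L b6@11:R b1@12:L b4@13:R b2@14:L]
Beat 9 (R): throw ball3 h=6 -> lands@15:R; in-air after throw: [b5@10:L b6@11:R b1@12:L b4@13:R b2@14:L b3@15:R]
Beat 10 (L): throw ball5 h=6 -> lands@16:L; in-air after throw: [b6@11:R b1@12:L b4@13:R b2@14:L b3@15:R b5@16:L]
Beat 11 (R): throw ball6 h=6 -> lands@17:R; in-air after throw: [b1@12:L b4@13:R b2@14:L b3@15:R b5@16:L b6@17:R]
Beat 12 (L): throw ball1 h=7 -> lands@19:R; in-air after throw: [b4@13:R b2@14:L b3@15:R b5@16:L b6@17:R b1@19:R]
Beat 13 (R): throw ball4 h=5 -> lands@18:L; in-air after throw: [b2@14:L b3@15:R b5@16:L b6@17:R b4@18:L b1@19:R]
Beat 14 (L): throw ball2 h=6 -> lands@20:L; in-air after throw: [b3@15:R b5@16:L b6@17:R b4@18:L b1@19:R b2@20:L]
Beat 15 (R): throw ball3 h=6 -> lands@21:R; in-air after throw: [b5@16:L b6@17:R b4@18:L b1@19:R b2@20:L b3@21:R]
Ball 3: thrown@2 h=7 -> first land @9; rethrown@9 h=6 -> second land @15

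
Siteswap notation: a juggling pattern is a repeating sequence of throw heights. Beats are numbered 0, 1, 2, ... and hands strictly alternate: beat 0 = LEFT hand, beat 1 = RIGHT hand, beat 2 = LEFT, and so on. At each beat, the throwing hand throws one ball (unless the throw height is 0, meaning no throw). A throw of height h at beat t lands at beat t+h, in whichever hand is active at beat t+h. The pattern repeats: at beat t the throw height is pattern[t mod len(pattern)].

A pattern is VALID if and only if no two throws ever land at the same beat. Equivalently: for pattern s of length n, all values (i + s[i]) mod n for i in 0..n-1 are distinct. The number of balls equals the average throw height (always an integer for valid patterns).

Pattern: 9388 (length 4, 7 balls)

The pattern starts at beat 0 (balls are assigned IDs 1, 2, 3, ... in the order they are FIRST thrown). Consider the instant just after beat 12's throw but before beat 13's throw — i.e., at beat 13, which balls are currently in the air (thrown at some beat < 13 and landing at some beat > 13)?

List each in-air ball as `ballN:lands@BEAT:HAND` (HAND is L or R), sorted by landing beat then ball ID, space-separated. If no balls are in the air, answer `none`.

Answer: ball6:lands@14:L ball7:lands@15:R ball5:lands@17:R ball3:lands@18:L ball4:lands@19:R ball1:lands@21:R

Derivation:
Beat 0 (L): throw ball1 h=9 -> lands@9:R; in-air after throw: [b1@9:R]
Beat 1 (R): throw ball2 h=3 -> lands@4:L; in-air after throw: [b2@4:L b1@9:R]
Beat 2 (L): throw ball3 h=8 -> lands@10:L; in-air after throw: [b2@4:L b1@9:R b3@10:L]
Beat 3 (R): throw ball4 h=8 -> lands@11:R; in-air after throw: [b2@4:L b1@9:R b3@10:L b4@11:R]
Beat 4 (L): throw ball2 h=9 -> lands@13:R; in-air after throw: [b1@9:R b3@10:L b4@11:R b2@13:R]
Beat 5 (R): throw ball5 h=3 -> lands@8:L; in-air after throw: [b5@8:L b1@9:R b3@10:L b4@11:R b2@13:R]
Beat 6 (L): throw ball6 h=8 -> lands@14:L; in-air after throw: [b5@8:L b1@9:R b3@10:L b4@11:R b2@13:R b6@14:L]
Beat 7 (R): throw ball7 h=8 -> lands@15:R; in-air after throw: [b5@8:L b1@9:R b3@10:L b4@11:R b2@13:R b6@14:L b7@15:R]
Beat 8 (L): throw ball5 h=9 -> lands@17:R; in-air after throw: [b1@9:R b3@10:L b4@11:R b2@13:R b6@14:L b7@15:R b5@17:R]
Beat 9 (R): throw ball1 h=3 -> lands@12:L; in-air after throw: [b3@10:L b4@11:R b1@12:L b2@13:R b6@14:L b7@15:R b5@17:R]
Beat 10 (L): throw ball3 h=8 -> lands@18:L; in-air after throw: [b4@11:R b1@12:L b2@13:R b6@14:L b7@15:R b5@17:R b3@18:L]
Beat 11 (R): throw ball4 h=8 -> lands@19:R; in-air after throw: [b1@12:L b2@13:R b6@14:L b7@15:R b5@17:R b3@18:L b4@19:R]
Beat 12 (L): throw ball1 h=9 -> lands@21:R; in-air after throw: [b2@13:R b6@14:L b7@15:R b5@17:R b3@18:L b4@19:R b1@21:R]
Beat 13 (R): throw ball2 h=3 -> lands@16:L; in-air after throw: [b6@14:L b7@15:R b2@16:L b5@17:R b3@18:L b4@19:R b1@21:R]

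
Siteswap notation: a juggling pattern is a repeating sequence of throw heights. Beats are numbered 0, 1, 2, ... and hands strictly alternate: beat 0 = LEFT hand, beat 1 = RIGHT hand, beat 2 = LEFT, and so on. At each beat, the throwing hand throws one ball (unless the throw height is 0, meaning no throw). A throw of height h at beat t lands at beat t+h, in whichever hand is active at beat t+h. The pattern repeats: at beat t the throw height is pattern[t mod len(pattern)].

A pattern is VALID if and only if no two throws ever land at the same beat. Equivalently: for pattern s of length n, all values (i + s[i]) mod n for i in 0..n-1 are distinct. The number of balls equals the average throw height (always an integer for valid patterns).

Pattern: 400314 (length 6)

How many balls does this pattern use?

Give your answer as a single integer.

Answer: 2

Derivation:
Pattern = [4, 0, 0, 3, 1, 4], length n = 6
  position 0: throw height = 4, running sum = 4
  position 1: throw height = 0, running sum = 4
  position 2: throw height = 0, running sum = 4
  position 3: throw height = 3, running sum = 7
  position 4: throw height = 1, running sum = 8
  position 5: throw height = 4, running sum = 12
Total sum = 12; balls = sum / n = 12 / 6 = 2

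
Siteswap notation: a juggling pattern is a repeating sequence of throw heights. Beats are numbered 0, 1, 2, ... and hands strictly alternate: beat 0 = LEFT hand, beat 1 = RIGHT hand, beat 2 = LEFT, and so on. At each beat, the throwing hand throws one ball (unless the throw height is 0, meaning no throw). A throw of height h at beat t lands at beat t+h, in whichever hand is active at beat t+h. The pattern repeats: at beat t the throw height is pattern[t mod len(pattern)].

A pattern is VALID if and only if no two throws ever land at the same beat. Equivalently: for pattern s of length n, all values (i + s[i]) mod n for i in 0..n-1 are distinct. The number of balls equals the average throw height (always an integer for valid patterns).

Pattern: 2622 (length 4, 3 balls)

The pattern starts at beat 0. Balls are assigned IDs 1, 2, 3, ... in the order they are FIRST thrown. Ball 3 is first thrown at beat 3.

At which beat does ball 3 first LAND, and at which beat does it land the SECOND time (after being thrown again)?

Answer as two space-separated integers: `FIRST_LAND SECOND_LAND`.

Answer: 5 11

Derivation:
Beat 0 (L): throw ball1 h=2 -> lands@2:L; in-air after throw: [b1@2:L]
Beat 1 (R): throw ball2 h=6 -> lands@7:R; in-air after throw: [b1@2:L b2@7:R]
Beat 2 (L): throw ball1 h=2 -> lands@4:L; in-air after throw: [b1@4:L b2@7:R]
Beat 3 (R): throw ball3 h=2 -> lands@5:R; in-air after throw: [b1@4:L b3@5:R b2@7:R]
Beat 4 (L): throw ball1 h=2 -> lands@6:L; in-air after throw: [b3@5:R b1@6:L b2@7:R]
Beat 5 (R): throw ball3 h=6 -> lands@11:R; in-air after throw: [b1@6:L b2@7:R b3@11:R]
Beat 6 (L): throw ball1 h=2 -> lands@8:L; in-air after throw: [b2@7:R b1@8:L b3@11:R]
Beat 7 (R): throw ball2 h=2 -> lands@9:R; in-air after throw: [b1@8:L b2@9:R b3@11:R]
Beat 8 (L): throw ball1 h=2 -> lands@10:L; in-air after throw: [b2@9:R b1@10:L b3@11:R]
Beat 9 (R): throw ball2 h=6 -> lands@15:R; in-air after throw: [b1@10:L b3@11:R b2@15:R]
Beat 10 (L): throw ball1 h=2 -> lands@12:L; in-air after throw: [b3@11:R b1@12:L b2@15:R]
Beat 11 (R): throw ball3 h=2 -> lands@13:R; in-air after throw: [b1@12:L b3@13:R b2@15:R]
Ball 3: thrown@3 h=2 -> first land @5; rethrown@5 h=6 -> second land @11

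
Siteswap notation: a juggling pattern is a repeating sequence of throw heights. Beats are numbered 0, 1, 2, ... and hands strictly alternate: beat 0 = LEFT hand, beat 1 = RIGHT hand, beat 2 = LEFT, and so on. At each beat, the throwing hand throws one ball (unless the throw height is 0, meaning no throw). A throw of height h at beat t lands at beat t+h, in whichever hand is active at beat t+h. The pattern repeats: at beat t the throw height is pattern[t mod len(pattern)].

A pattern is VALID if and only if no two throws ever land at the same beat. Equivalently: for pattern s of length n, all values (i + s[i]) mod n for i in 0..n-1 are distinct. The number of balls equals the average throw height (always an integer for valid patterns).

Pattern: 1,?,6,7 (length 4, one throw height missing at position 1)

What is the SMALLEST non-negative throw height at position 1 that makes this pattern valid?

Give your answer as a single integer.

Answer: 2

Derivation:
i=0: (0 + 1) mod 4 = 1
i=1: s[i]=? (unknown)
i=2: (2 + 6) mod 4 = 0
i=3: (3 + 7) mod 4 = 2
Known residues: [0, 1, 2]; need a permutation of 0..3, so missing residue r = 3
Need (1 + s) mod 4 = 3; smallest s = (3 - 1) mod 4 = 2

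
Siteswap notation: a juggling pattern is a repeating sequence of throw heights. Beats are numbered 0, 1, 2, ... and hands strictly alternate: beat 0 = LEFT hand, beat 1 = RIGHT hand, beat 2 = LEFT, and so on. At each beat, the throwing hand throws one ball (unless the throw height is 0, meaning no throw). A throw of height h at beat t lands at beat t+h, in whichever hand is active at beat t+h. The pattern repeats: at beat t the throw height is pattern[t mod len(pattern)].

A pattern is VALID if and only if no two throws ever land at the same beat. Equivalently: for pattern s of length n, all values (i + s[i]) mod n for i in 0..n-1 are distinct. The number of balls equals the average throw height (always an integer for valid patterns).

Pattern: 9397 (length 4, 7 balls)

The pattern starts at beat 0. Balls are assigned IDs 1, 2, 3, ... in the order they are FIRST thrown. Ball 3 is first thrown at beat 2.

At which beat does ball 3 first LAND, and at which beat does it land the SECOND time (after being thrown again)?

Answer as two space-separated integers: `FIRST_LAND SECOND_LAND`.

Answer: 11 18

Derivation:
Beat 0 (L): throw ball1 h=9 -> lands@9:R; in-air after throw: [b1@9:R]
Beat 1 (R): throw ball2 h=3 -> lands@4:L; in-air after throw: [b2@4:L b1@9:R]
Beat 2 (L): throw ball3 h=9 -> lands@11:R; in-air after throw: [b2@4:L b1@9:R b3@11:R]
Beat 3 (R): throw ball4 h=7 -> lands@10:L; in-air after throw: [b2@4:L b1@9:R b4@10:L b3@11:R]
Beat 4 (L): throw ball2 h=9 -> lands@13:R; in-air after throw: [b1@9:R b4@10:L b3@11:R b2@13:R]
Beat 5 (R): throw ball5 h=3 -> lands@8:L; in-air after throw: [b5@8:L b1@9:R b4@10:L b3@11:R b2@13:R]
Beat 6 (L): throw ball6 h=9 -> lands@15:R; in-air after throw: [b5@8:L b1@9:R b4@10:L b3@11:R b2@13:R b6@15:R]
Beat 7 (R): throw ball7 h=7 -> lands@14:L; in-air after throw: [b5@8:L b1@9:R b4@10:L b3@11:R b2@13:R b7@14:L b6@15:R]
Beat 8 (L): throw ball5 h=9 -> lands@17:R; in-air after throw: [b1@9:R b4@10:L b3@11:R b2@13:R b7@14:L b6@15:R b5@17:R]
Beat 9 (R): throw ball1 h=3 -> lands@12:L; in-air after throw: [b4@10:L b3@11:R b1@12:L b2@13:R b7@14:L b6@15:R b5@17:R]
Beat 10 (L): throw ball4 h=9 -> lands@19:R; in-air after throw: [b3@11:R b1@12:L b2@13:R b7@14:L b6@15:R b5@17:R b4@19:R]
Beat 11 (R): throw ball3 h=7 -> lands@18:L; in-air after throw: [b1@12:L b2@13:R b7@14:L b6@15:R b5@17:R b3@18:L b4@19:R]
Beat 12 (L): throw ball1 h=9 -> lands@21:R; in-air after throw: [b2@13:R b7@14:L b6@15:R b5@17:R b3@18:L b4@19:R b1@21:R]
Beat 13 (R): throw ball2 h=3 -> lands@16:L; in-air after throw: [b7@14:L b6@15:R b2@16:L b5@17:R b3@18:L b4@19:R b1@21:R]
Beat 14 (L): throw ball7 h=9 -> lands@23:R; in-air after throw: [b6@15:R b2@16:L b5@17:R b3@18:L b4@19:R b1@21:R b7@23:R]
Beat 15 (R): throw ball6 h=7 -> lands@22:L; in-air after throw: [b2@16:L b5@17:R b3@18:L b4@19:R b1@21:R b6@22:L b7@23:R]
Beat 16 (L): throw ball2 h=9 -> lands@25:R; in-air after throw: [b5@17:R b3@18:L b4@19:R b1@21:R b6@22:L b7@23:R b2@25:R]
Beat 17 (R): throw ball5 h=3 -> lands@20:L; in-air after throw: [b3@18:L b4@19:R b5@20:L b1@21:R b6@22:L b7@23:R b2@25:R]
Beat 18 (L): throw ball3 h=9 -> lands@27:R; in-air after throw: [b4@19:R b5@20:L b1@21:R b6@22:L b7@23:R b2@25:R b3@27:R]
Ball 3: thrown@2 h=9 -> first land @11; rethrown@11 h=7 -> second land @18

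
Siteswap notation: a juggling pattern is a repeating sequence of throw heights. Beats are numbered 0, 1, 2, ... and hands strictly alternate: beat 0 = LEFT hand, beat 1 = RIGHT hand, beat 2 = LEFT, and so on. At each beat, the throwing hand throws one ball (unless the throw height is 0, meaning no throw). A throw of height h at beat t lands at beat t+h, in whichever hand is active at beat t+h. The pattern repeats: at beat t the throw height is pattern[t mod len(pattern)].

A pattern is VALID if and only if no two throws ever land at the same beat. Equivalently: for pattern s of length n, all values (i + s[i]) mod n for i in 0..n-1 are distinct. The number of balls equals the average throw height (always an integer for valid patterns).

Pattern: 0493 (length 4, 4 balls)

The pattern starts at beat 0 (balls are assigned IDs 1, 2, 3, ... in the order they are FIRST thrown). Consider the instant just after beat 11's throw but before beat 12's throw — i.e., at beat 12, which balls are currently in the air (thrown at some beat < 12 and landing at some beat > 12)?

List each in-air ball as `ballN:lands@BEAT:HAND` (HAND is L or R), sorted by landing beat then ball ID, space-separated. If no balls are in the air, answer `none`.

Answer: ball1:lands@13:R ball2:lands@14:L ball3:lands@15:R ball4:lands@19:R

Derivation:
Beat 1 (R): throw ball1 h=4 -> lands@5:R; in-air after throw: [b1@5:R]
Beat 2 (L): throw ball2 h=9 -> lands@11:R; in-air after throw: [b1@5:R b2@11:R]
Beat 3 (R): throw ball3 h=3 -> lands@6:L; in-air after throw: [b1@5:R b3@6:L b2@11:R]
Beat 5 (R): throw ball1 h=4 -> lands@9:R; in-air after throw: [b3@6:L b1@9:R b2@11:R]
Beat 6 (L): throw ball3 h=9 -> lands@15:R; in-air after throw: [b1@9:R b2@11:R b3@15:R]
Beat 7 (R): throw ball4 h=3 -> lands@10:L; in-air after throw: [b1@9:R b4@10:L b2@11:R b3@15:R]
Beat 9 (R): throw ball1 h=4 -> lands@13:R; in-air after throw: [b4@10:L b2@11:R b1@13:R b3@15:R]
Beat 10 (L): throw ball4 h=9 -> lands@19:R; in-air after throw: [b2@11:R b1@13:R b3@15:R b4@19:R]
Beat 11 (R): throw ball2 h=3 -> lands@14:L; in-air after throw: [b1@13:R b2@14:L b3@15:R b4@19:R]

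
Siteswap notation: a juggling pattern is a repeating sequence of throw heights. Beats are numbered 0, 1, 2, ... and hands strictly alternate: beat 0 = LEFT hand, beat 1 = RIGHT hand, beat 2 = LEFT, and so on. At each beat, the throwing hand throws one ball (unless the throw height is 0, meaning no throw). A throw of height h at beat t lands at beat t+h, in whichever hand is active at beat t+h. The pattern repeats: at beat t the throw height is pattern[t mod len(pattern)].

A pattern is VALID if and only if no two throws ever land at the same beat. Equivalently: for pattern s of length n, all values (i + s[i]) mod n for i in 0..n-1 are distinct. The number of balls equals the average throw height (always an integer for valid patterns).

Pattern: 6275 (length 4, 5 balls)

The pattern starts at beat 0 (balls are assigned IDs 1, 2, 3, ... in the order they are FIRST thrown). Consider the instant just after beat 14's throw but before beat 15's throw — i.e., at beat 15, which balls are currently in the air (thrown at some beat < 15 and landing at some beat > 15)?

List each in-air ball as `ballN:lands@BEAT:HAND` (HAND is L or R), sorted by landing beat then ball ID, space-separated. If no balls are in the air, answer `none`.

Beat 0 (L): throw ball1 h=6 -> lands@6:L; in-air after throw: [b1@6:L]
Beat 1 (R): throw ball2 h=2 -> lands@3:R; in-air after throw: [b2@3:R b1@6:L]
Beat 2 (L): throw ball3 h=7 -> lands@9:R; in-air after throw: [b2@3:R b1@6:L b3@9:R]
Beat 3 (R): throw ball2 h=5 -> lands@8:L; in-air after throw: [b1@6:L b2@8:L b3@9:R]
Beat 4 (L): throw ball4 h=6 -> lands@10:L; in-air after throw: [b1@6:L b2@8:L b3@9:R b4@10:L]
Beat 5 (R): throw ball5 h=2 -> lands@7:R; in-air after throw: [b1@6:L b5@7:R b2@8:L b3@9:R b4@10:L]
Beat 6 (L): throw ball1 h=7 -> lands@13:R; in-air after throw: [b5@7:R b2@8:L b3@9:R b4@10:L b1@13:R]
Beat 7 (R): throw ball5 h=5 -> lands@12:L; in-air after throw: [b2@8:L b3@9:R b4@10:L b5@12:L b1@13:R]
Beat 8 (L): throw ball2 h=6 -> lands@14:L; in-air after throw: [b3@9:R b4@10:L b5@12:L b1@13:R b2@14:L]
Beat 9 (R): throw ball3 h=2 -> lands@11:R; in-air after throw: [b4@10:L b3@11:R b5@12:L b1@13:R b2@14:L]
Beat 10 (L): throw ball4 h=7 -> lands@17:R; in-air after throw: [b3@11:R b5@12:L b1@13:R b2@14:L b4@17:R]
Beat 11 (R): throw ball3 h=5 -> lands@16:L; in-air after throw: [b5@12:L b1@13:R b2@14:L b3@16:L b4@17:R]
Beat 12 (L): throw ball5 h=6 -> lands@18:L; in-air after throw: [b1@13:R b2@14:L b3@16:L b4@17:R b5@18:L]
Beat 13 (R): throw ball1 h=2 -> lands@15:R; in-air after throw: [b2@14:L b1@15:R b3@16:L b4@17:R b5@18:L]
Beat 14 (L): throw ball2 h=7 -> lands@21:R; in-air after throw: [b1@15:R b3@16:L b4@17:R b5@18:L b2@21:R]
Beat 15 (R): throw ball1 h=5 -> lands@20:L; in-air after throw: [b3@16:L b4@17:R b5@18:L b1@20:L b2@21:R]

Answer: ball3:lands@16:L ball4:lands@17:R ball5:lands@18:L ball2:lands@21:R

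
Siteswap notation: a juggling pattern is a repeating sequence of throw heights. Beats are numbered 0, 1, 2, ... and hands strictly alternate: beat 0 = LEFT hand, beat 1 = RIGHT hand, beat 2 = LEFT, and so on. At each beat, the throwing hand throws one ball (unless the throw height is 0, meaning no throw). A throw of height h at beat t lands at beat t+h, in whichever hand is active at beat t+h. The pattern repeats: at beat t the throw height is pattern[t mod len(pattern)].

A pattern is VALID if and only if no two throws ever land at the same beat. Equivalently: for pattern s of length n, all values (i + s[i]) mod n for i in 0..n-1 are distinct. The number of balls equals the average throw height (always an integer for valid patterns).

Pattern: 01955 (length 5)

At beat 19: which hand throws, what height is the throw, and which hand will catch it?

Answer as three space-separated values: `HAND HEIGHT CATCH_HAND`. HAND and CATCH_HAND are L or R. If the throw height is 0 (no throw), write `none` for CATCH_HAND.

Answer: R 5 L

Derivation:
Beat 19: 19 mod 2 = 1, so hand = R
Throw height = pattern[19 mod 5] = pattern[4] = 5
Lands at beat 19+5=24, 24 mod 2 = 0, so catch hand = L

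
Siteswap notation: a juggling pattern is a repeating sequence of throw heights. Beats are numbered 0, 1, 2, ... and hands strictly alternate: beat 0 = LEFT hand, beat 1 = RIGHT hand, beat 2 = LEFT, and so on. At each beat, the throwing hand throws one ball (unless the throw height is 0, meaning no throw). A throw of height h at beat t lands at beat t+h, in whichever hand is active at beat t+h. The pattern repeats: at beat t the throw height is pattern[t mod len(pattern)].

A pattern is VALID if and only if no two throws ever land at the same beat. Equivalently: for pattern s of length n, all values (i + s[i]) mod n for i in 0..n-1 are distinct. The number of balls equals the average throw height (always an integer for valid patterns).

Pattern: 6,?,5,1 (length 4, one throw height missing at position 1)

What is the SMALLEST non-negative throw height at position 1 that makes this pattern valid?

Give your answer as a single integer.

i=0: (0 + 6) mod 4 = 2
i=1: s[i]=? (unknown)
i=2: (2 + 5) mod 4 = 3
i=3: (3 + 1) mod 4 = 0
Known residues: [0, 2, 3]; need a permutation of 0..3, so missing residue r = 1
Need (1 + s) mod 4 = 1; smallest s = (1 - 1) mod 4 = 0

Answer: 0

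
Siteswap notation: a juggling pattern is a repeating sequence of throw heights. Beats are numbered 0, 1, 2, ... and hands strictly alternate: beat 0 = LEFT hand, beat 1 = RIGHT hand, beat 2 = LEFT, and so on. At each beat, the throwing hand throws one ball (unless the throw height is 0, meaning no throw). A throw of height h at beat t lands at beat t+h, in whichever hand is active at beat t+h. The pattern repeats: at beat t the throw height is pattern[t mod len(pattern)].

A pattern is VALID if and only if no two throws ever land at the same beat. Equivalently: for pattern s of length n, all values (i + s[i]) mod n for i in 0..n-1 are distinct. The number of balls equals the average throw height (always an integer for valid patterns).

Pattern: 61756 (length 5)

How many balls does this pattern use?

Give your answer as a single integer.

Answer: 5

Derivation:
Pattern = [6, 1, 7, 5, 6], length n = 5
  position 0: throw height = 6, running sum = 6
  position 1: throw height = 1, running sum = 7
  position 2: throw height = 7, running sum = 14
  position 3: throw height = 5, running sum = 19
  position 4: throw height = 6, running sum = 25
Total sum = 25; balls = sum / n = 25 / 5 = 5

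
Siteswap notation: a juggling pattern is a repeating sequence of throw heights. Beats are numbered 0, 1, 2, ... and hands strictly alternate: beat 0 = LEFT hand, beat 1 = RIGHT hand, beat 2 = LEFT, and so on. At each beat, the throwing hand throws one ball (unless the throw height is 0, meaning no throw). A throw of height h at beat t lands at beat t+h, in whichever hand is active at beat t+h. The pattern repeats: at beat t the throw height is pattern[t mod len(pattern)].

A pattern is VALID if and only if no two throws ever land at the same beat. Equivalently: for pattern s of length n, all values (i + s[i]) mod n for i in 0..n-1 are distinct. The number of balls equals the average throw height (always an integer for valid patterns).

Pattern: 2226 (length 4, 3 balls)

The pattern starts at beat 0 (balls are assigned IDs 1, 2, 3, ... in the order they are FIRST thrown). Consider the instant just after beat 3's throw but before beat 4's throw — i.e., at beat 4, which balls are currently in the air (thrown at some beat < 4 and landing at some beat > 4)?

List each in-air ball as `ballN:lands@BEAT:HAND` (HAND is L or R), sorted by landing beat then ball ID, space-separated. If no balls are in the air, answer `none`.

Beat 0 (L): throw ball1 h=2 -> lands@2:L; in-air after throw: [b1@2:L]
Beat 1 (R): throw ball2 h=2 -> lands@3:R; in-air after throw: [b1@2:L b2@3:R]
Beat 2 (L): throw ball1 h=2 -> lands@4:L; in-air after throw: [b2@3:R b1@4:L]
Beat 3 (R): throw ball2 h=6 -> lands@9:R; in-air after throw: [b1@4:L b2@9:R]
Beat 4 (L): throw ball1 h=2 -> lands@6:L; in-air after throw: [b1@6:L b2@9:R]

Answer: ball2:lands@9:R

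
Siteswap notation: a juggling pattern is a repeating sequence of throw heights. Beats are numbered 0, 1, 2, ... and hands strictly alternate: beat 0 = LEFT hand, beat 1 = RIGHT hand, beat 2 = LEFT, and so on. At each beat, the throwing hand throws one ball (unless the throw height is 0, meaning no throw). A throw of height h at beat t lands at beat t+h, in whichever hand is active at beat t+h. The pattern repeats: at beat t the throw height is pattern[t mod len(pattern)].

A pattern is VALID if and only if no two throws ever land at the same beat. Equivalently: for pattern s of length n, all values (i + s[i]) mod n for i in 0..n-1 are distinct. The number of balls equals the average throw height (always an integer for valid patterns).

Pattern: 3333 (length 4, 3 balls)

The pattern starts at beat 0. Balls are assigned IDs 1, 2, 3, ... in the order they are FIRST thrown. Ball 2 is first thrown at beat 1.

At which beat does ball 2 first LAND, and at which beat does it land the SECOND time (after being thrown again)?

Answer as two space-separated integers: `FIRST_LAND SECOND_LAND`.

Beat 0 (L): throw ball1 h=3 -> lands@3:R; in-air after throw: [b1@3:R]
Beat 1 (R): throw ball2 h=3 -> lands@4:L; in-air after throw: [b1@3:R b2@4:L]
Beat 2 (L): throw ball3 h=3 -> lands@5:R; in-air after throw: [b1@3:R b2@4:L b3@5:R]
Beat 3 (R): throw ball1 h=3 -> lands@6:L; in-air after throw: [b2@4:L b3@5:R b1@6:L]
Beat 4 (L): throw ball2 h=3 -> lands@7:R; in-air after throw: [b3@5:R b1@6:L b2@7:R]
Beat 5 (R): throw ball3 h=3 -> lands@8:L; in-air after throw: [b1@6:L b2@7:R b3@8:L]
Beat 6 (L): throw ball1 h=3 -> lands@9:R; in-air after throw: [b2@7:R b3@8:L b1@9:R]
Beat 7 (R): throw ball2 h=3 -> lands@10:L; in-air after throw: [b3@8:L b1@9:R b2@10:L]
Ball 2: thrown@1 h=3 -> first land @4; rethrown@4 h=3 -> second land @7

Answer: 4 7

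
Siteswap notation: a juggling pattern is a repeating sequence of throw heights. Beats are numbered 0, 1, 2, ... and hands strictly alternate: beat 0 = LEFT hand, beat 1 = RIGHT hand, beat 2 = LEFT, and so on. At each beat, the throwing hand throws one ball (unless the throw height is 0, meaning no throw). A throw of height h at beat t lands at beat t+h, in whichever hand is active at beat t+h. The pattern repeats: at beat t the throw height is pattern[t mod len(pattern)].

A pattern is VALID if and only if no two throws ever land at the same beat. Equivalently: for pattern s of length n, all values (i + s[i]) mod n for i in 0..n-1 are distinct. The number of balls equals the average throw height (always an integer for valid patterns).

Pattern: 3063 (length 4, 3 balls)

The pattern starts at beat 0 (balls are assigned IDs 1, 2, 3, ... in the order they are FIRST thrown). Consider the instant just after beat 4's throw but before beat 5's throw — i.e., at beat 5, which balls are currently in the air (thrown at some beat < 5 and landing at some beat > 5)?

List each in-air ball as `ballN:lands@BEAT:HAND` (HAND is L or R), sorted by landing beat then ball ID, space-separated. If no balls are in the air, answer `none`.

Beat 0 (L): throw ball1 h=3 -> lands@3:R; in-air after throw: [b1@3:R]
Beat 2 (L): throw ball2 h=6 -> lands@8:L; in-air after throw: [b1@3:R b2@8:L]
Beat 3 (R): throw ball1 h=3 -> lands@6:L; in-air after throw: [b1@6:L b2@8:L]
Beat 4 (L): throw ball3 h=3 -> lands@7:R; in-air after throw: [b1@6:L b3@7:R b2@8:L]

Answer: ball1:lands@6:L ball3:lands@7:R ball2:lands@8:L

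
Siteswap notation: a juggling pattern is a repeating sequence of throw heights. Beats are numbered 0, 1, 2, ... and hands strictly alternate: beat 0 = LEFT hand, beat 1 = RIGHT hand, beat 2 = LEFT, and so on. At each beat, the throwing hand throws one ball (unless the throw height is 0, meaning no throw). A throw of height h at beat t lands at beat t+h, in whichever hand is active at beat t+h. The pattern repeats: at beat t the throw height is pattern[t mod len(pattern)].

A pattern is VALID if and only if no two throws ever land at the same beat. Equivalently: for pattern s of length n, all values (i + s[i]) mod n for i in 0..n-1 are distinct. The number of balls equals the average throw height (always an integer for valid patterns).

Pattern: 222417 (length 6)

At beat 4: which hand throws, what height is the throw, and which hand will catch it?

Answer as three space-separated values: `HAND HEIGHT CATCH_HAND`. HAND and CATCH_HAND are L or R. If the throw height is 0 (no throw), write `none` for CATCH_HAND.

Beat 4: 4 mod 2 = 0, so hand = L
Throw height = pattern[4 mod 6] = pattern[4] = 1
Lands at beat 4+1=5, 5 mod 2 = 1, so catch hand = R

Answer: L 1 R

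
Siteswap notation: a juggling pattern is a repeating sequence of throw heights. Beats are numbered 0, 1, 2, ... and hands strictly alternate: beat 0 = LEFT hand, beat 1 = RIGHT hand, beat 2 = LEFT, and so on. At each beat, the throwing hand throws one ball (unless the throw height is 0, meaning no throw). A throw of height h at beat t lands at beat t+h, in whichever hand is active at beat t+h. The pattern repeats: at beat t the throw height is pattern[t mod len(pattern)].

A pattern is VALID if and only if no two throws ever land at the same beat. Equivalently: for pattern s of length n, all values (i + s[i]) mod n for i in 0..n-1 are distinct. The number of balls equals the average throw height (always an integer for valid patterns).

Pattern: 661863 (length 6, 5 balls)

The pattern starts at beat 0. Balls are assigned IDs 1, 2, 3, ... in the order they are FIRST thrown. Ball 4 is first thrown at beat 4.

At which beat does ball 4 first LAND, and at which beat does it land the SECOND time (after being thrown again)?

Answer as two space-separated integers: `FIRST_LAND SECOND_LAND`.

Beat 0 (L): throw ball1 h=6 -> lands@6:L; in-air after throw: [b1@6:L]
Beat 1 (R): throw ball2 h=6 -> lands@7:R; in-air after throw: [b1@6:L b2@7:R]
Beat 2 (L): throw ball3 h=1 -> lands@3:R; in-air after throw: [b3@3:R b1@6:L b2@7:R]
Beat 3 (R): throw ball3 h=8 -> lands@11:R; in-air after throw: [b1@6:L b2@7:R b3@11:R]
Beat 4 (L): throw ball4 h=6 -> lands@10:L; in-air after throw: [b1@6:L b2@7:R b4@10:L b3@11:R]
Beat 5 (R): throw ball5 h=3 -> lands@8:L; in-air after throw: [b1@6:L b2@7:R b5@8:L b4@10:L b3@11:R]
Beat 6 (L): throw ball1 h=6 -> lands@12:L; in-air after throw: [b2@7:R b5@8:L b4@10:L b3@11:R b1@12:L]
Beat 7 (R): throw ball2 h=6 -> lands@13:R; in-air after throw: [b5@8:L b4@10:L b3@11:R b1@12:L b2@13:R]
Beat 8 (L): throw ball5 h=1 -> lands@9:R; in-air after throw: [b5@9:R b4@10:L b3@11:R b1@12:L b2@13:R]
Beat 9 (R): throw ball5 h=8 -> lands@17:R; in-air after throw: [b4@10:L b3@11:R b1@12:L b2@13:R b5@17:R]
Beat 10 (L): throw ball4 h=6 -> lands@16:L; in-air after throw: [b3@11:R b1@12:L b2@13:R b4@16:L b5@17:R]
Beat 11 (R): throw ball3 h=3 -> lands@14:L; in-air after throw: [b1@12:L b2@13:R b3@14:L b4@16:L b5@17:R]
Beat 12 (L): throw ball1 h=6 -> lands@18:L; in-air after throw: [b2@13:R b3@14:L b4@16:L b5@17:R b1@18:L]
Beat 13 (R): throw ball2 h=6 -> lands@19:R; in-air after throw: [b3@14:L b4@16:L b5@17:R b1@18:L b2@19:R]
Beat 14 (L): throw ball3 h=1 -> lands@15:R; in-air after throw: [b3@15:R b4@16:L b5@17:R b1@18:L b2@19:R]
Beat 15 (R): throw ball3 h=8 -> lands@23:R; in-air after throw: [b4@16:L b5@17:R b1@18:L b2@19:R b3@23:R]
Beat 16 (L): throw ball4 h=6 -> lands@22:L; in-air after throw: [b5@17:R b1@18:L b2@19:R b4@22:L b3@23:R]
Ball 4: thrown@4 h=6 -> first land @10; rethrown@10 h=6 -> second land @16

Answer: 10 16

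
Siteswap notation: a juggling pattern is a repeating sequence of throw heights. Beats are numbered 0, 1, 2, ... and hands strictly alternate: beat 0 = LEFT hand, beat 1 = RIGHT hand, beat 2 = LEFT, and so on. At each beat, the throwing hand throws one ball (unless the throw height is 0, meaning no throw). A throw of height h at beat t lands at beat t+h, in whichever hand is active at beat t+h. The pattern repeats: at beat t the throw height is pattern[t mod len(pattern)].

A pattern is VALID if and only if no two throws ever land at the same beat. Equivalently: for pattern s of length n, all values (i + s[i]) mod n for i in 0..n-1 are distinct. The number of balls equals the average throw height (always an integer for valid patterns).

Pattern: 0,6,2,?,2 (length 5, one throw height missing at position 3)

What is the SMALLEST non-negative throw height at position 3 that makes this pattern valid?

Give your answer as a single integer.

Answer: 0

Derivation:
i=0: (0 + 0) mod 5 = 0
i=1: (1 + 6) mod 5 = 2
i=2: (2 + 2) mod 5 = 4
i=3: s[i]=? (unknown)
i=4: (4 + 2) mod 5 = 1
Known residues: [0, 1, 2, 4]; need a permutation of 0..4, so missing residue r = 3
Need (3 + s) mod 5 = 3; smallest s = (3 - 3) mod 5 = 0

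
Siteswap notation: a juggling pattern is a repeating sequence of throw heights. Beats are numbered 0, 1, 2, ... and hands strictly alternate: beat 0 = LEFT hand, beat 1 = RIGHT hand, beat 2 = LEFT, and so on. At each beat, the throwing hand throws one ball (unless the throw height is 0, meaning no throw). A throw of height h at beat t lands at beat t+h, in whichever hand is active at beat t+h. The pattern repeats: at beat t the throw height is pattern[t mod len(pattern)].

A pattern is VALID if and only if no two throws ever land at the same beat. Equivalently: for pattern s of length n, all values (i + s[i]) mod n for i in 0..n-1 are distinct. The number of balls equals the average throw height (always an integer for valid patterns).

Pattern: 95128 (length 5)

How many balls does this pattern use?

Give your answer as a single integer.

Pattern = [9, 5, 1, 2, 8], length n = 5
  position 0: throw height = 9, running sum = 9
  position 1: throw height = 5, running sum = 14
  position 2: throw height = 1, running sum = 15
  position 3: throw height = 2, running sum = 17
  position 4: throw height = 8, running sum = 25
Total sum = 25; balls = sum / n = 25 / 5 = 5

Answer: 5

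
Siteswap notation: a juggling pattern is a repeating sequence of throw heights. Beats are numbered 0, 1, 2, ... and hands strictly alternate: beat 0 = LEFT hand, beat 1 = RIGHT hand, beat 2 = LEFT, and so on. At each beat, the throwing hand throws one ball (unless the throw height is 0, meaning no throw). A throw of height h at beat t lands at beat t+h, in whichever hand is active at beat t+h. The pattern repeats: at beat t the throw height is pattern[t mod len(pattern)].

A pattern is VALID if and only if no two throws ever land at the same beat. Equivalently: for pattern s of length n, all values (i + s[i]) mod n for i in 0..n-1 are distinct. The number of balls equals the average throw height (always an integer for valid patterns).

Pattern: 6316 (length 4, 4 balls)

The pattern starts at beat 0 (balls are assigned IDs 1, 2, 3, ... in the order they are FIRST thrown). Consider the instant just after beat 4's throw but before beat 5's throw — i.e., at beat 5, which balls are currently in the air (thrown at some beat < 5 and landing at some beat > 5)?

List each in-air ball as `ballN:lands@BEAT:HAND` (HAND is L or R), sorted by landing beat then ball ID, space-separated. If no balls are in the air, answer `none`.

Beat 0 (L): throw ball1 h=6 -> lands@6:L; in-air after throw: [b1@6:L]
Beat 1 (R): throw ball2 h=3 -> lands@4:L; in-air after throw: [b2@4:L b1@6:L]
Beat 2 (L): throw ball3 h=1 -> lands@3:R; in-air after throw: [b3@3:R b2@4:L b1@6:L]
Beat 3 (R): throw ball3 h=6 -> lands@9:R; in-air after throw: [b2@4:L b1@6:L b3@9:R]
Beat 4 (L): throw ball2 h=6 -> lands@10:L; in-air after throw: [b1@6:L b3@9:R b2@10:L]
Beat 5 (R): throw ball4 h=3 -> lands@8:L; in-air after throw: [b1@6:L b4@8:L b3@9:R b2@10:L]

Answer: ball1:lands@6:L ball3:lands@9:R ball2:lands@10:L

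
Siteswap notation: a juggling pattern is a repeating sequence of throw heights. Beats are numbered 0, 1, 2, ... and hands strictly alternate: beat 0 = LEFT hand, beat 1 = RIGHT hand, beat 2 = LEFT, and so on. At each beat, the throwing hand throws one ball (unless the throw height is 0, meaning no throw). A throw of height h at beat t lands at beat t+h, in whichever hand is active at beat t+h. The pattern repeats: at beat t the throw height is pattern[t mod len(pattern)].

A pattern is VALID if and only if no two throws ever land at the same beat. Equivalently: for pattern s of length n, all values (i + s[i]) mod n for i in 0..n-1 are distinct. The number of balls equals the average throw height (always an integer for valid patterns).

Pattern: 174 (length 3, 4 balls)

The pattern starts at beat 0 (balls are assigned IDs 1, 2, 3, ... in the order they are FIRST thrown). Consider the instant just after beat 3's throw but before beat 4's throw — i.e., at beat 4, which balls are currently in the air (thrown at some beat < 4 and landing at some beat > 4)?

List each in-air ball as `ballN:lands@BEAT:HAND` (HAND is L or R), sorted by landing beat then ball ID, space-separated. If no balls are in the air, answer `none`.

Answer: ball2:lands@6:L ball1:lands@8:L

Derivation:
Beat 0 (L): throw ball1 h=1 -> lands@1:R; in-air after throw: [b1@1:R]
Beat 1 (R): throw ball1 h=7 -> lands@8:L; in-air after throw: [b1@8:L]
Beat 2 (L): throw ball2 h=4 -> lands@6:L; in-air after throw: [b2@6:L b1@8:L]
Beat 3 (R): throw ball3 h=1 -> lands@4:L; in-air after throw: [b3@4:L b2@6:L b1@8:L]
Beat 4 (L): throw ball3 h=7 -> lands@11:R; in-air after throw: [b2@6:L b1@8:L b3@11:R]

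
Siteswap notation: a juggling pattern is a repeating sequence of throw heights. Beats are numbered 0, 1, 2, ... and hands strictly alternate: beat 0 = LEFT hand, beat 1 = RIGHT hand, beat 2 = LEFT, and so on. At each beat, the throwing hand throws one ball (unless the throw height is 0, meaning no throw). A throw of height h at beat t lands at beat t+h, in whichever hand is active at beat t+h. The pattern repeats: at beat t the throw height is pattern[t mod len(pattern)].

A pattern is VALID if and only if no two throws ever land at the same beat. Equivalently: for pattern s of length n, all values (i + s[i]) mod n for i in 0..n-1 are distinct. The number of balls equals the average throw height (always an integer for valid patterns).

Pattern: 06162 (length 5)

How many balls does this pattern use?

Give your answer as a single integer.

Answer: 3

Derivation:
Pattern = [0, 6, 1, 6, 2], length n = 5
  position 0: throw height = 0, running sum = 0
  position 1: throw height = 6, running sum = 6
  position 2: throw height = 1, running sum = 7
  position 3: throw height = 6, running sum = 13
  position 4: throw height = 2, running sum = 15
Total sum = 15; balls = sum / n = 15 / 5 = 3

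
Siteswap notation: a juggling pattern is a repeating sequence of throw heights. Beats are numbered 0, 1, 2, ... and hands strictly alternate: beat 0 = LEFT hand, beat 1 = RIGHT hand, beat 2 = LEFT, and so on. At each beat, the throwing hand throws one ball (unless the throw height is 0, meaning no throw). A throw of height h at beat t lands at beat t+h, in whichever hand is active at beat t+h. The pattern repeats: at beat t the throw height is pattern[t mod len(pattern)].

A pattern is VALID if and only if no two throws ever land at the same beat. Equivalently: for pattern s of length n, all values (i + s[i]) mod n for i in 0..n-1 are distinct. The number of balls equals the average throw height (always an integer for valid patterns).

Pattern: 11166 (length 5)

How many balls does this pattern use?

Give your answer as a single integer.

Answer: 3

Derivation:
Pattern = [1, 1, 1, 6, 6], length n = 5
  position 0: throw height = 1, running sum = 1
  position 1: throw height = 1, running sum = 2
  position 2: throw height = 1, running sum = 3
  position 3: throw height = 6, running sum = 9
  position 4: throw height = 6, running sum = 15
Total sum = 15; balls = sum / n = 15 / 5 = 3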